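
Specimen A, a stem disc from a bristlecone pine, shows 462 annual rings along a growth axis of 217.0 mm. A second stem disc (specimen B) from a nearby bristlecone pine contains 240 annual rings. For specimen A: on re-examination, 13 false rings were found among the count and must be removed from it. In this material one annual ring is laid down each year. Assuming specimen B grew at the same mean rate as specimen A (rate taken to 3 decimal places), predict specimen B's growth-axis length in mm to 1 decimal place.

Specimen A: true annual ring count = 462 − 13 = 449.
A: 217.0 mm over 449 years gives 217.0 / 449 ≈ 0.483 mm per year.
For B, 0.483 mm/year × 240 years = 115.9 mm.

115.9 mm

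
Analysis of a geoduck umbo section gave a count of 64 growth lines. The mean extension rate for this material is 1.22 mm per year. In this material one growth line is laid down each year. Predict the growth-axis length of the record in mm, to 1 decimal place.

78.1 mm

The record spans 64 years at 1.22 mm per year.
64 years at 1.22 mm/year gives 1.22 × 64 = 78.1 mm.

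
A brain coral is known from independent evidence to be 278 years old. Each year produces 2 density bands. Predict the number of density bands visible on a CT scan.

278 years at 2 density bands per year gives 278 × 2 = 556 density bands.
So 556 density bands should be present.

556 density bands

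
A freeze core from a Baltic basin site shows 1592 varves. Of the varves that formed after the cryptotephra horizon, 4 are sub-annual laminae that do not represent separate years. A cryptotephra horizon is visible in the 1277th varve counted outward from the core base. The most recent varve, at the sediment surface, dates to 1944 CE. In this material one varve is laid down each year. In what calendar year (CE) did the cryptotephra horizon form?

Between varve 1277 and the sediment surface there are 1592 − 1277 = 315 varves.
315 − 4 false = 311 true varves after the cryptotephra horizon.
The varve at the sediment surface is 1944 CE, so the cryptotephra horizon dates to 1944 − 311 = 1633 CE.

1633 CE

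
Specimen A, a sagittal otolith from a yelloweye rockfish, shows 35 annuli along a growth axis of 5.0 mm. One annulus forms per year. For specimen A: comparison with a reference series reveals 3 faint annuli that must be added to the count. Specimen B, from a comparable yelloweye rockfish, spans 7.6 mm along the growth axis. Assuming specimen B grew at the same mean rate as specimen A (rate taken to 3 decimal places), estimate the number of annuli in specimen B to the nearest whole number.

58 annuli

Specimen A: adjusted count: 35 + 3 = 38 annuli.
A: 5.0 mm over 38 years gives 5.0 / 38 ≈ 0.132 mm/yr.
Specimen B: 7.6 mm / 0.132 mm per year = 57.58 years ≈ 58 annuli.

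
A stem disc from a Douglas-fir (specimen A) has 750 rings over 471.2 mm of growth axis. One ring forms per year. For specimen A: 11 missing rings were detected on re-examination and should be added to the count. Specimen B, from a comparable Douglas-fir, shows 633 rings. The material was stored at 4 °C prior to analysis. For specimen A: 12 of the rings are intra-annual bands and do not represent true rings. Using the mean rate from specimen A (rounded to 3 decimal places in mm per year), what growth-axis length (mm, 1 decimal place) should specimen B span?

398.2 mm

Specimen A: correcting the raw count gives 750 − 12 + 11 = 749 true rings.
A: Mean rate = 471.2 mm / 749 years ≈ 0.629 mm/year.
For B, 0.629 mm/year × 633 years = 398.2 mm.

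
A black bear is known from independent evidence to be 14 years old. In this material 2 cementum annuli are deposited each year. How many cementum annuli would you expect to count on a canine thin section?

28 cementum annuli

With 2 cementum annuli per year, 14 years would produce 14 × 2 = 28 cementum annuli.
So 28 cementum annuli should be present.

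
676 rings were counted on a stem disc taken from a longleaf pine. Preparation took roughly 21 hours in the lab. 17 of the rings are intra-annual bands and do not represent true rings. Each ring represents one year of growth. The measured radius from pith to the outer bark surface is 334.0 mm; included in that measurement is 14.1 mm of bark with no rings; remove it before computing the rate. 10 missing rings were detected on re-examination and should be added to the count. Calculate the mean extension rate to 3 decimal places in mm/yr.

0.478 mm/yr

Correcting the raw count gives 676 − 17 + 10 = 669 true rings.
The growth record spans 334.0 − 14.1 = 319.9 mm.
Mean rate = 319.9 mm / 669 years ≈ 0.478 mm/yr.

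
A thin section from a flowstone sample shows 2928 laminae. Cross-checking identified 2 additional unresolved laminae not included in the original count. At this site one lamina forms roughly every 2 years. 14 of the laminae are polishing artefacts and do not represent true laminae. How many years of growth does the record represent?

Correcting the raw count gives 2928 − 14 + 2 = 2916 true laminae.
Multiplying by 2 years per lamina: 2916 × 2 = 5832 years.

5832 years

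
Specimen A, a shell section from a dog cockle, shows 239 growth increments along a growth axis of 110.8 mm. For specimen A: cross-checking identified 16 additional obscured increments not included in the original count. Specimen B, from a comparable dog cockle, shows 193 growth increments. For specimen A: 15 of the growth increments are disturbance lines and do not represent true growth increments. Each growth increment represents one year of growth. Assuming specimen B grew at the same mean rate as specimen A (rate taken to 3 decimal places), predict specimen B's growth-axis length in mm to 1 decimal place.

Specimen A: true growth increment count = 239 − 15 + 16 = 240.
A: Mean rate = 110.8 mm / 240 years ≈ 0.462 mm/year.
For B, 0.462 mm/year × 193 years = 89.2 mm.

89.2 mm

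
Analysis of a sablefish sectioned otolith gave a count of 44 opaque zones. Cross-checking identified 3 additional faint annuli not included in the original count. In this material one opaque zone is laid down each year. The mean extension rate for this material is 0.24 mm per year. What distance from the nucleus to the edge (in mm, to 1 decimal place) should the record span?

11.3 mm

Adjusted count: 44 + 3 = 47 opaque zones.
47 years at 0.24 mm/year gives 0.24 × 47 = 11.3 mm.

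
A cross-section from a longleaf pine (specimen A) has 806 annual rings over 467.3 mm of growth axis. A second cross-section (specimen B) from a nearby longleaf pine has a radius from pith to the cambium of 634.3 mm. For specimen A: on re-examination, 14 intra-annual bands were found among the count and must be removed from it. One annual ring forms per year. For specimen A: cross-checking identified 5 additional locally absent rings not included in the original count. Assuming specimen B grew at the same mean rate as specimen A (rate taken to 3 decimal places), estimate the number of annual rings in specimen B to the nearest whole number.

1082 annual rings

Specimen A: correcting the raw count gives 806 − 14 + 5 = 797 true annual rings.
A: 467.3 mm over 797 years gives 467.3 / 797 ≈ 0.586 mm/yr.
B spans 634.3 / 0.586 = 1082.42 years ≈ 1082 annual rings.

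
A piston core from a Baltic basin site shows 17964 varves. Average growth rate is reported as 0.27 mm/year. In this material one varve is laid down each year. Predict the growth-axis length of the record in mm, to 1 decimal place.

4850.3 mm

The record spans 17964 years at 0.27 mm per year.
Length ≈ 0.27 × 17964 = 4850.3 mm.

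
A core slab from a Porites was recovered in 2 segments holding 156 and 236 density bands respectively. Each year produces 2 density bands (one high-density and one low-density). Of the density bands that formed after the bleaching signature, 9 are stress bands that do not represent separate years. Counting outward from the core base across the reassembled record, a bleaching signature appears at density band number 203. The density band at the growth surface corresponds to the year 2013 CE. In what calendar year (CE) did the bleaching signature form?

Total density bands = 156 + 236 = 392.
Between density band 203 and the growth surface there are 392 − 203 = 189 density bands.
Excluding 9 false density bands: 189 − 9 = 180.
With 2 density bands per year, 180 / 2 = 90 years.
The density band at the growth surface is 2013 CE, so the bleaching signature dates to 2013 − 90 = 1923 CE.

1923 CE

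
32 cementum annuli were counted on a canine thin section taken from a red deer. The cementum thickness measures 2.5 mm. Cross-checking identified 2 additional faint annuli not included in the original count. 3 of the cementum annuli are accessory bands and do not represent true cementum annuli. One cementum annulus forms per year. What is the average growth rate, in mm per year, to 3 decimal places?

Adjusted count: 32 − 3 + 2 = 31 cementum annuli.
2.5 mm over 31 years gives 2.5 / 31 ≈ 0.081 mm per year.

0.081 mm per year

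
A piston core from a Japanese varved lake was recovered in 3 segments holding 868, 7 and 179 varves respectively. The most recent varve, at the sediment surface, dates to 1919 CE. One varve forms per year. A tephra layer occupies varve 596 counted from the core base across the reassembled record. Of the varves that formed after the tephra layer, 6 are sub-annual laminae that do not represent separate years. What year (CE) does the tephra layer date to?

Total varves = 868 + 7 + 179 = 1054.
1054 − 596 = 458 varves lie beyond the tephra layer toward the sediment surface.
458 − 6 false = 452 true varves after the tephra layer.
Counting back 452 years from 1919 CE places the tephra layer in 1919 − 452 = 1467 CE.

1467 CE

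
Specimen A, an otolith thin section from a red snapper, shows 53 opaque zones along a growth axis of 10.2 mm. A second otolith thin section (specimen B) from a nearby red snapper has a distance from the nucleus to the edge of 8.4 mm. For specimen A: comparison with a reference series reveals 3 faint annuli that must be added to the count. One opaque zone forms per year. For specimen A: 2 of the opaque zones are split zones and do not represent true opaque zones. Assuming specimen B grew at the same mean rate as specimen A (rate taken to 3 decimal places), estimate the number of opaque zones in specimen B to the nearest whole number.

44 opaque zones

Specimen A: correcting the raw count gives 53 − 2 + 3 = 54 true opaque zones.
A: Mean rate = 10.2 mm / 54 years ≈ 0.189 mm per year.
Specimen B: 8.4 mm / 0.189 mm per year = 44.44 years ≈ 44 opaque zones.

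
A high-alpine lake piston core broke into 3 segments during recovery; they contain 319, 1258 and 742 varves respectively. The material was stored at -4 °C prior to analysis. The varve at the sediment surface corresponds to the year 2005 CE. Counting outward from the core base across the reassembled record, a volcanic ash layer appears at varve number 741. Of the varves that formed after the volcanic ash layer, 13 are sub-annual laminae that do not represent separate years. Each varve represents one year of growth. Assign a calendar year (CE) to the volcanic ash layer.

440 CE

Total varves = 319 + 1258 + 742 = 2319.
2319 − 741 = 1578 varves lie beyond the volcanic ash layer toward the sediment surface.
Removing the 13 false varves leaves 1578 − 13 = 1565 true varves beyond the volcanic ash layer.
The varve at the sediment surface is 2005 CE, so the volcanic ash layer dates to 2005 − 1565 = 440 CE.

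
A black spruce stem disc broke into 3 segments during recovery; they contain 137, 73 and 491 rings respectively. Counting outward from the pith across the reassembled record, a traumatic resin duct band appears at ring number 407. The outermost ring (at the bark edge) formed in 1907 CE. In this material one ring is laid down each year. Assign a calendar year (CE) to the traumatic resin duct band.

Total rings = 137 + 73 + 491 = 701.
701 − 407 = 294 rings lie beyond the traumatic resin duct band toward the bark edge.
Counting back 294 years from 1907 CE places the traumatic resin duct band in 1907 − 294 = 1613 CE.

1613 CE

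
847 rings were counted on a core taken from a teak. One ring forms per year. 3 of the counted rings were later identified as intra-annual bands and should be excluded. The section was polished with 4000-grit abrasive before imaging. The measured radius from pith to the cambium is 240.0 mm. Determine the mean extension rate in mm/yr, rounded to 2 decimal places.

0.28 mm/yr

True ring count = 847 − 3 = 844.
Extension rate ≈ 240.0 / 844 = 0.28 mm/yr.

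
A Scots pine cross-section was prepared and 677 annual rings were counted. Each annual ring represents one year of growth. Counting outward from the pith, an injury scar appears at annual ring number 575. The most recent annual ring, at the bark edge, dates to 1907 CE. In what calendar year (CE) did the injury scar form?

1805 CE

Between annual ring 575 and the bark edge there are 677 − 575 = 102 annual rings.
Counting back 102 years from 1907 CE places the injury scar in 1907 − 102 = 1805 CE.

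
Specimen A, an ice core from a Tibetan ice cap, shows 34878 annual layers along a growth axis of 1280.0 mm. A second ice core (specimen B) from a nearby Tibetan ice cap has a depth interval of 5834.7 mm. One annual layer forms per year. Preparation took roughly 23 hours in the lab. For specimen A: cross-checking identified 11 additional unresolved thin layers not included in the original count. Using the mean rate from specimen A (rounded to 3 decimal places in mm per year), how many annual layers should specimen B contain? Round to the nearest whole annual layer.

Specimen A: true annual layer count = 34878 + 11 = 34889.
A: 1280.0 mm over 34889 years gives 1280.0 / 34889 ≈ 0.037 mm per year.
For B, 5834.7 / 0.037 = 157694.59 years ≈ 157695 annual layers.

157695 annual layers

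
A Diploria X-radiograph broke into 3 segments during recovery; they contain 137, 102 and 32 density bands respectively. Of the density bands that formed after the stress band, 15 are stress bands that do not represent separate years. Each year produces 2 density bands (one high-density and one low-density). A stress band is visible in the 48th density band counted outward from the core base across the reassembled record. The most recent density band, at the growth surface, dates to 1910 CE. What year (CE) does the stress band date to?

1806 CE

Total density bands = 137 + 102 + 32 = 271.
271 − 48 = 223 density bands lie beyond the stress band toward the growth surface.
Removing the 15 false density bands leaves 223 − 15 = 208 true density bands beyond the stress band.
208 density bands at 2 per year is 208 / 2 = 104 years.
1910 − 104 = 1806 CE.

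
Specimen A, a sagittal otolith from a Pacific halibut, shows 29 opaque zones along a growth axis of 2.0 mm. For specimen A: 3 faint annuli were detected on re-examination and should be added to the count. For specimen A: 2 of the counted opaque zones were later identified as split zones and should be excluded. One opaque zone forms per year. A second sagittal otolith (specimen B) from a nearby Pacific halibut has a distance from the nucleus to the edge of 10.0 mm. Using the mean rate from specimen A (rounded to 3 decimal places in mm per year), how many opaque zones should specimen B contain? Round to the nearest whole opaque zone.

149 opaque zones

Specimen A: true opaque zone count = 29 − 2 + 3 = 30.
A: 2.0 mm over 30 years gives 2.0 / 30 ≈ 0.067 mm/yr.
For B, 10.0 / 0.067 = 149.25 years ≈ 149 opaque zones.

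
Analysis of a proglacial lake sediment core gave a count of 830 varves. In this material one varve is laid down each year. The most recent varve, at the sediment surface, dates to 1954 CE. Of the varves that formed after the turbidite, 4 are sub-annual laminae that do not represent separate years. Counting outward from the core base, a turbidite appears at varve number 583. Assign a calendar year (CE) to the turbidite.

830 − 583 = 247 varves lie beyond the turbidite toward the sediment surface.
Excluding 4 false varves: 247 − 4 = 243.
1954 − 243 = 1711 CE.

1711 CE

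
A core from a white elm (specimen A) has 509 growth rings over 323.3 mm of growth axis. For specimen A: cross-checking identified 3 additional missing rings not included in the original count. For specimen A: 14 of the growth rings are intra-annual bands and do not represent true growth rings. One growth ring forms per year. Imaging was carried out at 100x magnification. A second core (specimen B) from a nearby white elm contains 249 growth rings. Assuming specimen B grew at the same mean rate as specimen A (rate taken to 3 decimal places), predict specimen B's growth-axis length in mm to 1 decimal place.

161.6 mm

Specimen A: correcting the raw count gives 509 − 14 + 3 = 498 true growth rings.
A: Extension rate ≈ 323.3 / 498 = 0.649 mm/yr.
For B, 0.649 mm/year × 249 years = 161.6 mm.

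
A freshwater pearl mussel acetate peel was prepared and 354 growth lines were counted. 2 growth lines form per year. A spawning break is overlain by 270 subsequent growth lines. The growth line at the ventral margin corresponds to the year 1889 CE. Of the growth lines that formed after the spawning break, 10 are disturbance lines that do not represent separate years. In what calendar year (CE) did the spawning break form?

1759 CE

270 growth lines post-date the spawning break.
270 − 10 false = 260 true growth lines after the spawning break.
With 2 growth lines per year, 260 / 2 = 130 years.
The growth line at the ventral margin is 1889 CE, so the spawning break dates to 1889 − 130 = 1759 CE.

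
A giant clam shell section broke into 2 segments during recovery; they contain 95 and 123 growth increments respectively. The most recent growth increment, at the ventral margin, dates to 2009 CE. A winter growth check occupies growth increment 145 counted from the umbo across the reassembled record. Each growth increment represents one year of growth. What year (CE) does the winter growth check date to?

Total growth increments = 95 + 123 = 218.
Between growth increment 145 and the ventral margin there are 218 − 145 = 73 growth increments.
Counting back 73 years from 2009 CE places the winter growth check in 2009 − 73 = 1936 CE.

1936 CE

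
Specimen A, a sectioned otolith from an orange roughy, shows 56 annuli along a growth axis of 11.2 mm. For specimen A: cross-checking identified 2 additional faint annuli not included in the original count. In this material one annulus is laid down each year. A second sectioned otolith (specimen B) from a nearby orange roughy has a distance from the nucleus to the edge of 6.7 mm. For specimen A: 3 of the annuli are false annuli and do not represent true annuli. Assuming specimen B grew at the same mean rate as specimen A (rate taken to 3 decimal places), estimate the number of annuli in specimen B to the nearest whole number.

33 annuli

Specimen A: true annulus count = 56 − 3 + 2 = 55.
A: Extension rate ≈ 11.2 / 55 = 0.204 mm/yr.
Specimen B: 6.7 mm / 0.204 mm per year = 32.84 years ≈ 33 annuli.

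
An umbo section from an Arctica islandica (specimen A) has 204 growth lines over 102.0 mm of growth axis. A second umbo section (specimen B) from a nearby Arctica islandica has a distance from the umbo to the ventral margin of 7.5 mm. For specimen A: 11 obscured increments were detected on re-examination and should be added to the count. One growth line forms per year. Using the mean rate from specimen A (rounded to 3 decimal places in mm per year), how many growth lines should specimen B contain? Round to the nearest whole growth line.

Specimen A: after corrections the count is 204 + 11 = 215 growth lines.
A: Mean rate = 102.0 mm / 215 years ≈ 0.474 mm/year.
For B, 7.5 / 0.474 = 15.82 years ≈ 16 growth lines.

16 growth lines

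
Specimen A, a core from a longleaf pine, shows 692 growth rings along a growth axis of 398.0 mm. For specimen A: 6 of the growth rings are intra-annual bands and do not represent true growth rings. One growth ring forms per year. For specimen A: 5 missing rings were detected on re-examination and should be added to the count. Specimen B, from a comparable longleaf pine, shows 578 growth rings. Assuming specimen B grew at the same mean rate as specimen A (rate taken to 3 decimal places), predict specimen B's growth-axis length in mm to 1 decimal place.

332.9 mm

Specimen A: after corrections the count is 692 − 6 + 5 = 691 growth rings.
A: 398.0 mm over 691 years gives 398.0 / 691 ≈ 0.576 mm/year.
B's length ≈ 0.576 × 578 = 332.9 mm.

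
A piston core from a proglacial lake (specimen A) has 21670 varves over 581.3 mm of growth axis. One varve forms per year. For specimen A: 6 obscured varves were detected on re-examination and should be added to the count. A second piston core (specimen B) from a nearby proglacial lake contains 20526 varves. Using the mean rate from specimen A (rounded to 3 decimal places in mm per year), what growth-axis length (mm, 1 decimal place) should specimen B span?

554.2 mm

Specimen A: true varve count = 21670 + 6 = 21676.
A: Extension rate ≈ 581.3 / 21676 = 0.027 mm per year.
Length of B = 0.027 × 20526 = 554.2 mm.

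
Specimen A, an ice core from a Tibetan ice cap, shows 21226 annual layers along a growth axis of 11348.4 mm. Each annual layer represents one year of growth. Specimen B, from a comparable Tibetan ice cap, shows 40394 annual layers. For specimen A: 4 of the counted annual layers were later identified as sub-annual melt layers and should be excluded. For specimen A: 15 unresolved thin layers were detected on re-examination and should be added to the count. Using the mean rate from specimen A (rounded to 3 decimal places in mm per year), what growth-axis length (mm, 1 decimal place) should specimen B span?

21570.4 mm

Specimen A: adjusted count: 21226 − 4 + 15 = 21237 annual layers.
A: 11348.4 mm over 21237 years gives 11348.4 / 21237 ≈ 0.534 mm per year.
Length of B = 0.534 × 40394 = 21570.4 mm.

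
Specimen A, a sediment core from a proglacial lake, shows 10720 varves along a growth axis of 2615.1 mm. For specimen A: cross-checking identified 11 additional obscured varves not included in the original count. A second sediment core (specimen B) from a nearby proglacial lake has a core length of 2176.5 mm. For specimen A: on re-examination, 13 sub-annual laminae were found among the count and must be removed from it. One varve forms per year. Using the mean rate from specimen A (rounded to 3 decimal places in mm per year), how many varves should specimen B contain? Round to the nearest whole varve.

Specimen A: true varve count = 10720 − 13 + 11 = 10718.
A: Mean rate = 2615.1 mm / 10718 years ≈ 0.244 mm per year.
B spans 2176.5 / 0.244 = 8920.08 years ≈ 8920 varves.

8920 varves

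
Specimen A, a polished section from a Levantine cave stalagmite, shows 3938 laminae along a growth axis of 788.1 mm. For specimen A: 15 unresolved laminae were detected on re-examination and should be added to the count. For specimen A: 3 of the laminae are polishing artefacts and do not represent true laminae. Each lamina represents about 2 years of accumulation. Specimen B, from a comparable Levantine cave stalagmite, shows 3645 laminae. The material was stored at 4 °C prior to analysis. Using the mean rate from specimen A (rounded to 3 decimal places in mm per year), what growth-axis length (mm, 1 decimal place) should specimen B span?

729.0 mm

Specimen A: true lamina count = 3938 − 3 + 15 = 3950.
Specimen A: at 2 years per lamina, 3950 × 2 = 7900 years.
A: 788.1 mm over 7900 years gives 788.1 / 7900 ≈ 0.100 mm per year.
Specimen B: 3645 laminae at 2 years each span 3645 × 2 = 7290 years. Length of B = 0.100 × 7290 = 729.0 mm.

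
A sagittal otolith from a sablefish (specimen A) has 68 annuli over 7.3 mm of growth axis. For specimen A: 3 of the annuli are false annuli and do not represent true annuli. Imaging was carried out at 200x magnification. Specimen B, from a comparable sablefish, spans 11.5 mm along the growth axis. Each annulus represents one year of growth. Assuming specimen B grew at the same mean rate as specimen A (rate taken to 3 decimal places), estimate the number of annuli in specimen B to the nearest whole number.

Specimen A: correcting the raw count gives 68 − 3 = 65 true annuli.
A: 7.3 mm over 65 years gives 7.3 / 65 ≈ 0.112 mm/yr.
Specimen B: 11.5 mm / 0.112 mm per year = 102.68 years ≈ 103 annuli.

103 annuli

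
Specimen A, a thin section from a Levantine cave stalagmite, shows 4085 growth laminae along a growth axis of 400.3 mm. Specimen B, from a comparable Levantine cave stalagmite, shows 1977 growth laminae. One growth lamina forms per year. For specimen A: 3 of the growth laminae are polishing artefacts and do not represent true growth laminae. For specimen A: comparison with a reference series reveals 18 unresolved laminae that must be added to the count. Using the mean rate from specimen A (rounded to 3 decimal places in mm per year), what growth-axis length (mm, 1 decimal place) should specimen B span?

193.7 mm

Specimen A: adjusted count: 4085 − 3 + 18 = 4100 growth laminae.
A: Mean rate = 400.3 mm / 4100 years ≈ 0.098 mm per year.
Length of B = 0.098 × 1977 = 193.7 mm.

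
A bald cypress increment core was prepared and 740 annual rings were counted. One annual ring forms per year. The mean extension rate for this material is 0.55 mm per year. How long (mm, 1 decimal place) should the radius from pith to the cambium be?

740 years of growth are recorded.
Predicted length = 0.55 mm/year × 740 years = 407.0 mm.

407.0 mm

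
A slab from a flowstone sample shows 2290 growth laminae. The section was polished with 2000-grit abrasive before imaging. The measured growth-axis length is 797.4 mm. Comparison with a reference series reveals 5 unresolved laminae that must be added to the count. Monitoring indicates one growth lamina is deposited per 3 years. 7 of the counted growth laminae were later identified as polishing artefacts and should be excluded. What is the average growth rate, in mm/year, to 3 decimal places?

After corrections the count is 2290 − 7 + 5 = 2288 growth laminae.
2288 growth laminae at 3 years each span 2288 × 3 = 6864 years.
797.4 mm over 6864 years gives 797.4 / 6864 ≈ 0.116 mm/year.

0.116 mm/year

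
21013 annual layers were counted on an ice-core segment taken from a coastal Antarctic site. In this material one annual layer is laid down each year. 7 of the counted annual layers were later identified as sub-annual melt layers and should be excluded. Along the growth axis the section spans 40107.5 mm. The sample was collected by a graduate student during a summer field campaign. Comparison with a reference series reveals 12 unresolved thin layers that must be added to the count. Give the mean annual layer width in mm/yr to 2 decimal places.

After corrections the count is 21013 − 7 + 12 = 21018 annual layers.
Extension rate ≈ 40107.5 / 21018 = 1.91 mm/yr.

1.91 mm/yr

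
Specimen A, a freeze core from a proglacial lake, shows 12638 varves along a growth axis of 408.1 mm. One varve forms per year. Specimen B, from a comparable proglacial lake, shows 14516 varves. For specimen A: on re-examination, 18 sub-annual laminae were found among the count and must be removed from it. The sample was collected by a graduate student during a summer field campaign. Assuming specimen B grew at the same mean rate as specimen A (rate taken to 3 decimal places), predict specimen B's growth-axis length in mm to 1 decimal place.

464.5 mm

Specimen A: true varve count = 12638 − 18 = 12620.
A: Extension rate ≈ 408.1 / 12620 = 0.032 mm/yr.
For B, 0.032 mm/year × 14516 years = 464.5 mm.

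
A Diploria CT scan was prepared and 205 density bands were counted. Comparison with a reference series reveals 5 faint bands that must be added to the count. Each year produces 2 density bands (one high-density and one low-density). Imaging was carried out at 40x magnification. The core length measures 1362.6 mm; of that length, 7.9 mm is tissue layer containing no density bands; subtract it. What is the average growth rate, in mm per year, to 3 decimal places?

True density band count = 205 + 5 = 210.
210 density bands at 2 per year is 210 / 2 = 105 years.
Net length = 1362.6 − 7.9 = 1354.7 mm.
Extension rate ≈ 1354.7 / 105 = 12.902 mm per year.

12.902 mm per year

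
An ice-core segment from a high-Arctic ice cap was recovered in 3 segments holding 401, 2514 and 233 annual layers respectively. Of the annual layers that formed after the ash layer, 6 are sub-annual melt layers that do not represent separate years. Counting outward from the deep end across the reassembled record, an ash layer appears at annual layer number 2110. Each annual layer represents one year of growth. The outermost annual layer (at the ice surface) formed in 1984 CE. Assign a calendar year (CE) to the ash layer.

Total annual layers = 401 + 2514 + 233 = 3148.
The ash layer sits at annual layer 2110 from the deep end, so 3148 − 2110 = 1038 annual layers formed after it.
Removing the 6 false annual layers leaves 1038 − 6 = 1032 true annual layers beyond the ash layer.
Counting back 1032 years from 1984 CE places the ash layer in 1984 − 1032 = 952 CE.

952 CE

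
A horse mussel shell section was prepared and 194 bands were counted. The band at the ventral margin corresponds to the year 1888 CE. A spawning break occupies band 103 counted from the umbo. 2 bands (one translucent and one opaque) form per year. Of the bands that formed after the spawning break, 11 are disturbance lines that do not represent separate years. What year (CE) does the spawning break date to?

The spawning break sits at band 103 from the umbo, so 194 − 103 = 91 bands formed after it.
Removing the 11 false bands leaves 91 − 11 = 80 true bands beyond the spawning break.
Dividing by 2 bands per year: 80 / 2 = 40 years.
Counting back 40 years from 1888 CE places the spawning break in 1888 − 40 = 1848 CE.

1848 CE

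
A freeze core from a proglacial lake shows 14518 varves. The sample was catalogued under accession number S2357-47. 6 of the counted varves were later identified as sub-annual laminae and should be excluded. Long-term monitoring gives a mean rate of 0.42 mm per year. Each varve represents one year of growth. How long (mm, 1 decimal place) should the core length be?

6095.0 mm

True varve count = 14518 − 6 = 14512.
14512 years at 0.42 mm/year gives 0.42 × 14512 = 6095.0 mm.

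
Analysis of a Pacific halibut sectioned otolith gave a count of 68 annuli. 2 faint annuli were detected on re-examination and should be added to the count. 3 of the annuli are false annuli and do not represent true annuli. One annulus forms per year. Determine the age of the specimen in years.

67 yr

Adjusted count: 68 − 3 + 2 = 67 annuli.
With a one-to-one annulus periodicity this is 67 years.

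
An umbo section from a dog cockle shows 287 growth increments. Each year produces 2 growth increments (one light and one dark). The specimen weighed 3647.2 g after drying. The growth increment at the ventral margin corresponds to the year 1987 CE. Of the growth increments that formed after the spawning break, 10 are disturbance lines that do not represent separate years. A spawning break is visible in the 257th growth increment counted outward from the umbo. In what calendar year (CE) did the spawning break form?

1977 CE

Between growth increment 257 and the ventral margin there are 287 − 257 = 30 growth increments.
Removing the 10 false growth increments leaves 30 − 10 = 20 true growth increments beyond the spawning break.
Dividing by 2 growth increments per year: 20 / 2 = 10 years.
1987 − 10 = 1977 CE.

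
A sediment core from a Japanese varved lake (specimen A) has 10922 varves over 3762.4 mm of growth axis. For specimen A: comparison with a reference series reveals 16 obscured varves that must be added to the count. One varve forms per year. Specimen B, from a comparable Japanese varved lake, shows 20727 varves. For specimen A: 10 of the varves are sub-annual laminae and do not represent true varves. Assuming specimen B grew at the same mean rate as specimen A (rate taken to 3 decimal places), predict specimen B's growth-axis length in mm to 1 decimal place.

7130.1 mm

Specimen A: correcting the raw count gives 10922 − 10 + 16 = 10928 true varves.
A: Mean rate = 3762.4 mm / 10928 years ≈ 0.344 mm/year.
Length of B = 0.344 × 20727 = 7130.1 mm.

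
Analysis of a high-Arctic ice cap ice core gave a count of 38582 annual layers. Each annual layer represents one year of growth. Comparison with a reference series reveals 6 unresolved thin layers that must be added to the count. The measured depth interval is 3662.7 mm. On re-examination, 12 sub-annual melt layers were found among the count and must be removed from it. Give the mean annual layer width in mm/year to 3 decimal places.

0.095 mm/year

Correcting the raw count gives 38582 − 12 + 6 = 38576 true annual layers.
Mean rate = 3662.7 mm / 38576 years ≈ 0.095 mm/year.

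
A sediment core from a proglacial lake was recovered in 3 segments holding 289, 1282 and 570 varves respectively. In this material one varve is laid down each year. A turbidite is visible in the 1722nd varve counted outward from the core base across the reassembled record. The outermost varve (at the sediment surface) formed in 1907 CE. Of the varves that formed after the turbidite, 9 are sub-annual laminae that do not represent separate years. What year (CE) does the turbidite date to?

1497 CE

Total varves = 289 + 1282 + 570 = 2141.
2141 − 1722 = 419 varves lie beyond the turbidite toward the sediment surface.
Removing the 9 false varves leaves 419 − 9 = 410 true varves beyond the turbidite.
Counting back 410 years from 1907 CE places the turbidite in 1907 − 410 = 1497 CE.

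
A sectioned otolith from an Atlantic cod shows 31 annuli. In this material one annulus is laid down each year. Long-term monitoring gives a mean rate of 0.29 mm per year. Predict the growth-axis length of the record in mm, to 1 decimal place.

31 years of growth are recorded.
Length ≈ 0.29 × 31 = 9.0 mm.

9.0 mm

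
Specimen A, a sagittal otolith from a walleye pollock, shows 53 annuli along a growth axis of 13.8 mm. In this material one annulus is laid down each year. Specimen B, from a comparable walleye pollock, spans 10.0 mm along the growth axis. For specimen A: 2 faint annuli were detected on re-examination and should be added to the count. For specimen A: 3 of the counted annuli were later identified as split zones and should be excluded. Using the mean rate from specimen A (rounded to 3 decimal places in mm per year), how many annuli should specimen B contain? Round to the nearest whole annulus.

Specimen A: adjusted count: 53 − 3 + 2 = 52 annuli.
A: 13.8 mm over 52 years gives 13.8 / 52 ≈ 0.265 mm/year.
Specimen B: 10.0 mm / 0.265 mm per year = 37.74 years ≈ 38 annuli.

38 annuli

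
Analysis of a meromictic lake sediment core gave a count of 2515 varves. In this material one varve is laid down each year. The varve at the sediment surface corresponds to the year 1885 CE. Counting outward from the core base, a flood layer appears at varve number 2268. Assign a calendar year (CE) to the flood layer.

1638 CE

Between varve 2268 and the sediment surface there are 2515 − 2268 = 247 varves.
Counting back 247 years from 1885 CE places the flood layer in 1885 − 247 = 1638 CE.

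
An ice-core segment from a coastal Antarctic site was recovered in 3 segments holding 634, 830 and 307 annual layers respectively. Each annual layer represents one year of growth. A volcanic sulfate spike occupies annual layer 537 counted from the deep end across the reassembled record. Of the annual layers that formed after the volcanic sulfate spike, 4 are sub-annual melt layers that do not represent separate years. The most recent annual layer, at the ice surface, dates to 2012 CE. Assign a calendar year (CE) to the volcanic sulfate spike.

782 CE

Total annual layers = 634 + 830 + 307 = 1771.
1771 − 537 = 1234 annual layers lie beyond the volcanic sulfate spike toward the ice surface.
1234 − 4 false = 1230 true annual layers after the volcanic sulfate spike.
Counting back 1230 years from 2012 CE places the volcanic sulfate spike in 2012 − 1230 = 782 CE.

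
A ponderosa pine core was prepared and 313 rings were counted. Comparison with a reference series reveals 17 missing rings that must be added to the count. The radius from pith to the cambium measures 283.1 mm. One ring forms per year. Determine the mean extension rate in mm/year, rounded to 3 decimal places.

Adjusted count: 313 + 17 = 330 rings.
283.1 mm over 330 years gives 283.1 / 330 ≈ 0.858 mm/year.

0.858 mm/year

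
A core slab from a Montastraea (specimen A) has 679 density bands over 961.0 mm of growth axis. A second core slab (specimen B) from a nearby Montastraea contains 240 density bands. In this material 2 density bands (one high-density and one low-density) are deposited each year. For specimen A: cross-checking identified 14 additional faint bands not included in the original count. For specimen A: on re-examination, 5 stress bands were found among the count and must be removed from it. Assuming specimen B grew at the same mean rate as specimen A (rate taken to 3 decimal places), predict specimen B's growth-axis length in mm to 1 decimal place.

335.3 mm

Specimen A: adjusted count: 679 − 5 + 14 = 688 density bands.
Specimen A: dividing by 2 density bands per year: 688 / 2 = 344 years.
A: 961.0 mm over 344 years gives 961.0 / 344 ≈ 2.794 mm per year.
Specimen B: 240 density bands at 2 per year is 240 / 2 = 120 years. For B, 2.794 mm/year × 120 years = 335.3 mm.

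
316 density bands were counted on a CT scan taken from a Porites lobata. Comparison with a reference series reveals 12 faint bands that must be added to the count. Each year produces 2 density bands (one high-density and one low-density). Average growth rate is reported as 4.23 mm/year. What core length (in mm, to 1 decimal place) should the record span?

True density band count = 316 + 12 = 328.
With 2 density bands per year, 328 / 2 = 164 years.
Length ≈ 4.23 × 164 = 693.7 mm.

693.7 mm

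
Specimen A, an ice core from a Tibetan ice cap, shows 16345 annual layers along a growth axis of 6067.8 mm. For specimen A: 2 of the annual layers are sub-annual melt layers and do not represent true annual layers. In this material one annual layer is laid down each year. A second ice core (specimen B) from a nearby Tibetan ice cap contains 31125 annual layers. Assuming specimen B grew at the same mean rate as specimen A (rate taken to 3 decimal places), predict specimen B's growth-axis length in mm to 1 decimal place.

11547.4 mm

Specimen A: adjusted count: 16345 − 2 = 16343 annual layers.
A: 6067.8 mm over 16343 years gives 6067.8 / 16343 ≈ 0.371 mm/yr.
Length of B = 0.371 × 31125 = 11547.4 mm.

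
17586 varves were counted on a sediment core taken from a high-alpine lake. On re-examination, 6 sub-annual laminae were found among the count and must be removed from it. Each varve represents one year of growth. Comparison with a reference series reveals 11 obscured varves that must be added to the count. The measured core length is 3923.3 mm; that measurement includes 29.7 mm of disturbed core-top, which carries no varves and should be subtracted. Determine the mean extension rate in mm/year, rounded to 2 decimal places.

0.22 mm/year

After corrections the count is 17586 − 6 + 11 = 17591 varves.
Removing the 29.7 mm offcut leaves 3923.3 − 29.7 = 3893.6 mm.
Mean rate = 3893.6 mm / 17591 years ≈ 0.22 mm/year.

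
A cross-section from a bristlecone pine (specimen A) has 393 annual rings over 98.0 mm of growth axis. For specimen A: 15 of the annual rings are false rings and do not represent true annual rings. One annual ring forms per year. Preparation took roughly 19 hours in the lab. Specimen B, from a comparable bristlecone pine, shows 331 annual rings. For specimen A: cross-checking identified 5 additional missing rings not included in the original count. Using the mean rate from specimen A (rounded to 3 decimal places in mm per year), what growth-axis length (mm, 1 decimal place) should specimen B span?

Specimen A: true annual ring count = 393 − 15 + 5 = 383.
A: 98.0 mm over 383 years gives 98.0 / 383 ≈ 0.256 mm/year.
B's length ≈ 0.256 × 331 = 84.7 mm.

84.7 mm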